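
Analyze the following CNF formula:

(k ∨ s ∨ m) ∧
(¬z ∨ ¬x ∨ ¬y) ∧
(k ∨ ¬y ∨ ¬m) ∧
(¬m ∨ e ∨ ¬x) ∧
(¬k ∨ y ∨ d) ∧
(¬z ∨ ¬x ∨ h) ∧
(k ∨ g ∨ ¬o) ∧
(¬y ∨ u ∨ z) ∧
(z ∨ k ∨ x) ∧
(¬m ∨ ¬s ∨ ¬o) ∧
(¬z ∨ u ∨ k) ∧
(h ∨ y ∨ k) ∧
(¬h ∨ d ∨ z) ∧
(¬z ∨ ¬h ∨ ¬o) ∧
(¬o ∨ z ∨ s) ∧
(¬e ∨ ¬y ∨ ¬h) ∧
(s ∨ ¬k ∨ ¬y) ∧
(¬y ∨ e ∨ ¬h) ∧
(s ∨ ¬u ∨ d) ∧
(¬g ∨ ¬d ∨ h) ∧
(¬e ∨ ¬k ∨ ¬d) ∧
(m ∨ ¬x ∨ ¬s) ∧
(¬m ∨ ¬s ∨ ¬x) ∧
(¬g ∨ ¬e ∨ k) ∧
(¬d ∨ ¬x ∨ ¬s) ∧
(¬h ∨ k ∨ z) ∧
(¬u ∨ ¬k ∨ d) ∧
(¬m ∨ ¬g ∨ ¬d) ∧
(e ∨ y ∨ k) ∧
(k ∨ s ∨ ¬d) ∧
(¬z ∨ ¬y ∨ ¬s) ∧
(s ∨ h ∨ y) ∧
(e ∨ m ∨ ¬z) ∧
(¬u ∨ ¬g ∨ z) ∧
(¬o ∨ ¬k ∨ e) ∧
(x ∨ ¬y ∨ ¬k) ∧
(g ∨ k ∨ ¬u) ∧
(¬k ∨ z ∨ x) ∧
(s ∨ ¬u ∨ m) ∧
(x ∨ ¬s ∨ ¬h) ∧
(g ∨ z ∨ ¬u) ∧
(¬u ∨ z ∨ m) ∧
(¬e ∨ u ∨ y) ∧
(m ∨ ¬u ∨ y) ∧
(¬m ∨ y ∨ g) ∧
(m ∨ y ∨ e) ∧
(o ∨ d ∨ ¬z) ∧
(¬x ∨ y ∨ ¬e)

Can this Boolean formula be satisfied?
No

No, the formula is not satisfiable.

No assignment of truth values to the variables can make all 48 clauses true simultaneously.

The formula is UNSAT (unsatisfiable).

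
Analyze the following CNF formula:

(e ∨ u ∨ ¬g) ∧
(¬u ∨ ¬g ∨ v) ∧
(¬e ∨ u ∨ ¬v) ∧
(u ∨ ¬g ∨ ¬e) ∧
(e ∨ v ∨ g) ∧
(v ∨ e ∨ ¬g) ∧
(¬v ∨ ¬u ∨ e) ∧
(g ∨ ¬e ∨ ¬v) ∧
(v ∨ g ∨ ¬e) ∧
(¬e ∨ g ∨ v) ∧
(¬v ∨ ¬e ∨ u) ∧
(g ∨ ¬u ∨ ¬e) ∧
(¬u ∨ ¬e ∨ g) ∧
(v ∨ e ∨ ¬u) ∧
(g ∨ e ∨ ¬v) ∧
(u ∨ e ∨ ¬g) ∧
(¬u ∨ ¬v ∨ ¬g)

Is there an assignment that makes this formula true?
No

No, the formula is not satisfiable.

No assignment of truth values to the variables can make all 17 clauses true simultaneously.

The formula is UNSAT (unsatisfiable).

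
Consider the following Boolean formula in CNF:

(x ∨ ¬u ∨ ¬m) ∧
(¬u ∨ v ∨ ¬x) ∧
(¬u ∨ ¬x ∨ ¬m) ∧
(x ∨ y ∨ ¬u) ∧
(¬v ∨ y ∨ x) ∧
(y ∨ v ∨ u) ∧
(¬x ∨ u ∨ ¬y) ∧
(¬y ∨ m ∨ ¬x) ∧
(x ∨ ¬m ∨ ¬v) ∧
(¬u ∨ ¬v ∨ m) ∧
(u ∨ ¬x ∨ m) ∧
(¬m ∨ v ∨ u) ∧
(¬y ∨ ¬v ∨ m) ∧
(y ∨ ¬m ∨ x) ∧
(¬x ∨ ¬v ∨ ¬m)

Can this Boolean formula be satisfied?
Yes

Yes, the formula is satisfiable.

One satisfying assignment is: u=False, x=False, y=True, v=False, m=False

Verification: With this assignment, all 15 clauses evaluate to true.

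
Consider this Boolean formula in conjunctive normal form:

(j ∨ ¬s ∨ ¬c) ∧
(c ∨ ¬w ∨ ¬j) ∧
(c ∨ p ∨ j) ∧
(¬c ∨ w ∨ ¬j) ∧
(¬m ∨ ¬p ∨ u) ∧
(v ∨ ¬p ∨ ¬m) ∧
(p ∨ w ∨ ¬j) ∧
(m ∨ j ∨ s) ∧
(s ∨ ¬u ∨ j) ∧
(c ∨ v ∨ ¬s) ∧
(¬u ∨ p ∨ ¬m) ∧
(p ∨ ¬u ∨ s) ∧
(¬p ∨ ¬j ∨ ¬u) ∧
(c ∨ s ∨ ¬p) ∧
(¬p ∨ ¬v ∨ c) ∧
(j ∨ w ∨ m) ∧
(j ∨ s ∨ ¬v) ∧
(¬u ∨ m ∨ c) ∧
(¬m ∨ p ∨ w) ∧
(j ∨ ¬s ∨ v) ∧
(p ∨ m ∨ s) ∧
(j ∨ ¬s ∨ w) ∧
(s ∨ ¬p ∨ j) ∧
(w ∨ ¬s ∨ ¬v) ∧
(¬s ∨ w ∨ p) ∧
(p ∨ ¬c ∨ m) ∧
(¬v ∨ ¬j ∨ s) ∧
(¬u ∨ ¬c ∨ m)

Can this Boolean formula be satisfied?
Yes

Yes, the formula is satisfiable.

One satisfying assignment is: s=False, c=True, j=True, p=True, u=False, w=True, v=False, m=False

Verification: With this assignment, all 28 clauses evaluate to true.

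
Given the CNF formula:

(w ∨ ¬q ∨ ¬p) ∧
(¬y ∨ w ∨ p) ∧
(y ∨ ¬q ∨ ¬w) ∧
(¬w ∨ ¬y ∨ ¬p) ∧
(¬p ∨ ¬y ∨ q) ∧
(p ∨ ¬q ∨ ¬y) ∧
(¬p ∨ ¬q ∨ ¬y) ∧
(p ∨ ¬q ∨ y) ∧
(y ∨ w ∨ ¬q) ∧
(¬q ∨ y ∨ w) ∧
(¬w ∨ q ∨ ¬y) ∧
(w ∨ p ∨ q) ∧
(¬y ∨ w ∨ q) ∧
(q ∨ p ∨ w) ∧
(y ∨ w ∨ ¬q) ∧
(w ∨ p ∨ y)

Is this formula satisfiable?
Yes

Yes, the formula is satisfiable.

One satisfying assignment is: w=True, p=False, q=False, y=False

Verification: With this assignment, all 16 clauses evaluate to true.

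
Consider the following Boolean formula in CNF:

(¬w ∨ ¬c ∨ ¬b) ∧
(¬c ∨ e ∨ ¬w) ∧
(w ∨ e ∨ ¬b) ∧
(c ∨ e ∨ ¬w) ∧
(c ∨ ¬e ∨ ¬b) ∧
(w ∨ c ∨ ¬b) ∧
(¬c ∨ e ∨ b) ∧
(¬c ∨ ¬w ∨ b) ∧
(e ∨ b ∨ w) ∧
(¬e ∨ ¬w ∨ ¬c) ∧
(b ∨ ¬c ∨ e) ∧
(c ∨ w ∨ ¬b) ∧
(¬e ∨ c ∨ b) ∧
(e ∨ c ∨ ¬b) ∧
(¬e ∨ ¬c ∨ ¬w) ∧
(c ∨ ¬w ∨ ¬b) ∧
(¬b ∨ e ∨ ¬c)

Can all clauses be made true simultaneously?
Yes

Yes, the formula is satisfiable.

One satisfying assignment is: b=False, w=False, c=True, e=True

Verification: With this assignment, all 17 clauses evaluate to true.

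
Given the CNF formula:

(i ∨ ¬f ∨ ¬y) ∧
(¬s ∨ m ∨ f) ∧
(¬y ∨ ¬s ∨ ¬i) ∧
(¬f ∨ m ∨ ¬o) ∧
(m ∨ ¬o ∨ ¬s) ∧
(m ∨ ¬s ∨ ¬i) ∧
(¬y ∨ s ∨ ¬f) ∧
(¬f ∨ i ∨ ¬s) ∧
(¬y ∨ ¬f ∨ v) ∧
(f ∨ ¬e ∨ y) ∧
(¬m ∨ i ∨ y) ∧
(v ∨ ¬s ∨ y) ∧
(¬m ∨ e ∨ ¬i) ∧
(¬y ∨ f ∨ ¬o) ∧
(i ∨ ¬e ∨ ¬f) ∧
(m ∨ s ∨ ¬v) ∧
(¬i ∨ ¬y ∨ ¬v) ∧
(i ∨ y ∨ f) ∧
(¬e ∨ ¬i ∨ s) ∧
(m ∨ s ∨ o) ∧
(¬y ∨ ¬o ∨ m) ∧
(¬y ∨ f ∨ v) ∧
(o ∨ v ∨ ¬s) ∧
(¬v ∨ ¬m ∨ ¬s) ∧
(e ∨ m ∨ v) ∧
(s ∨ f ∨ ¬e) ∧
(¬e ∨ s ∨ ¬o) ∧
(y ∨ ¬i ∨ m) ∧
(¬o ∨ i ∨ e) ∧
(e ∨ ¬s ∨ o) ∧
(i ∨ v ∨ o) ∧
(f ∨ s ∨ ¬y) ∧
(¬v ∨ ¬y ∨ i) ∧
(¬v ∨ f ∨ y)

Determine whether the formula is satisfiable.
No

No, the formula is not satisfiable.

No assignment of truth values to the variables can make all 34 clauses true simultaneously.

The formula is UNSAT (unsatisfiable).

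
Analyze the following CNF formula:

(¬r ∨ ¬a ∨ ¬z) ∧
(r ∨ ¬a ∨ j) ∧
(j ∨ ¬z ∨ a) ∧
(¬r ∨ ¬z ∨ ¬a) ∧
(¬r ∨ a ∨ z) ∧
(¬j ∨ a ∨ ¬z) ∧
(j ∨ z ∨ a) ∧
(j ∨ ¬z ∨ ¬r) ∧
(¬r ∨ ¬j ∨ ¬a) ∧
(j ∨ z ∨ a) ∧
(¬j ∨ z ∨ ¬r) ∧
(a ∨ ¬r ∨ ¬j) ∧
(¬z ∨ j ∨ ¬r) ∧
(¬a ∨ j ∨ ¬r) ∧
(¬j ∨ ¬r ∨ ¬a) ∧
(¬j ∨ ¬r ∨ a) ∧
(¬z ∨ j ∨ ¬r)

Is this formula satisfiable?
Yes

Yes, the formula is satisfiable.

One satisfying assignment is: z=True, r=False, j=True, a=True

Verification: With this assignment, all 17 clauses evaluate to true.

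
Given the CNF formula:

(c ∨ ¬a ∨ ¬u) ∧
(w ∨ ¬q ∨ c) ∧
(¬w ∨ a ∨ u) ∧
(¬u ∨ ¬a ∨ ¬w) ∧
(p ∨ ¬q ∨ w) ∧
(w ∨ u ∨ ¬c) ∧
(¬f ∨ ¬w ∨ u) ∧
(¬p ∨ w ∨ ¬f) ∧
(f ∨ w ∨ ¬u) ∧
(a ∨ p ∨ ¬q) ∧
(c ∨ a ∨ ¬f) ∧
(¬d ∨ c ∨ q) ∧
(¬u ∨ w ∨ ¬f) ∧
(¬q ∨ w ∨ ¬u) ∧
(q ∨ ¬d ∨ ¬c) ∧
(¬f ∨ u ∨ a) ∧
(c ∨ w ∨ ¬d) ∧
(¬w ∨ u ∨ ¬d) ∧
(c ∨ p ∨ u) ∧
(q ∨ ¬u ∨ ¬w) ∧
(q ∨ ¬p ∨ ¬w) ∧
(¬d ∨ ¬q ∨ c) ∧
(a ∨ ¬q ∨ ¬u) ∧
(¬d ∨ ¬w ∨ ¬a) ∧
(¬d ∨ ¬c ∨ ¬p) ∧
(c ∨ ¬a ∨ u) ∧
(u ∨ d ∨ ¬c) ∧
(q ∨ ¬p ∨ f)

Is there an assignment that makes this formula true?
No

No, the formula is not satisfiable.

No assignment of truth values to the variables can make all 28 clauses true simultaneously.

The formula is UNSAT (unsatisfiable).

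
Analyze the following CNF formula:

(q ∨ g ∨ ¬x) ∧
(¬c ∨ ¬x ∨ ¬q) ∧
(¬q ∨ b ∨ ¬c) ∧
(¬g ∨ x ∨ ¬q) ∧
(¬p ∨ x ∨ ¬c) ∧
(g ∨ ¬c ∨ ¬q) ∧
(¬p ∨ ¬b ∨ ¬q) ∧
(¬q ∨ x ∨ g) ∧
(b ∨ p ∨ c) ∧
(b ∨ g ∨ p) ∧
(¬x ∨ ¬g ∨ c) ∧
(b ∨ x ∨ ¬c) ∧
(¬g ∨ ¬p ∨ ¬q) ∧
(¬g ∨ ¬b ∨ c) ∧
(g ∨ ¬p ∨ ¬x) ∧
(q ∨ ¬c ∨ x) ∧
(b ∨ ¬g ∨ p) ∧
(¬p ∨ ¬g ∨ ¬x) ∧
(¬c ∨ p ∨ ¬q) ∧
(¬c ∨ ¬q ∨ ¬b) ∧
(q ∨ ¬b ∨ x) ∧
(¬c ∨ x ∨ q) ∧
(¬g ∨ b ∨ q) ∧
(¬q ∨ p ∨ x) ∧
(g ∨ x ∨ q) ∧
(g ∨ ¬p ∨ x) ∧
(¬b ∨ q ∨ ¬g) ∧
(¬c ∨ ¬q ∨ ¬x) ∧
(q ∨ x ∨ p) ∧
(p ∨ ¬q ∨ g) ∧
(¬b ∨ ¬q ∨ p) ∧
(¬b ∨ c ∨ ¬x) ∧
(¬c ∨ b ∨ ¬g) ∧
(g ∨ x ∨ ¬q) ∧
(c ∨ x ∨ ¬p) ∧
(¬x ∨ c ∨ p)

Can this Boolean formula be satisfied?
No

No, the formula is not satisfiable.

No assignment of truth values to the variables can make all 36 clauses true simultaneously.

The formula is UNSAT (unsatisfiable).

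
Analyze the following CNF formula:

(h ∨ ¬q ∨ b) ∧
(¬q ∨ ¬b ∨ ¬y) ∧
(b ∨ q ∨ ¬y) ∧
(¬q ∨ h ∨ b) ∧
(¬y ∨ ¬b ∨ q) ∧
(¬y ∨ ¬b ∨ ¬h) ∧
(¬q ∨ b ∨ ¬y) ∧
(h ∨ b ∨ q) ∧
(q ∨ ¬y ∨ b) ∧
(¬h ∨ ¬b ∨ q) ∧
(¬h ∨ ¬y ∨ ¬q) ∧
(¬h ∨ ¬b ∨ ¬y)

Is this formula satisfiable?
Yes

Yes, the formula is satisfiable.

One satisfying assignment is: y=False, b=False, q=False, h=True

Verification: With this assignment, all 12 clauses evaluate to true.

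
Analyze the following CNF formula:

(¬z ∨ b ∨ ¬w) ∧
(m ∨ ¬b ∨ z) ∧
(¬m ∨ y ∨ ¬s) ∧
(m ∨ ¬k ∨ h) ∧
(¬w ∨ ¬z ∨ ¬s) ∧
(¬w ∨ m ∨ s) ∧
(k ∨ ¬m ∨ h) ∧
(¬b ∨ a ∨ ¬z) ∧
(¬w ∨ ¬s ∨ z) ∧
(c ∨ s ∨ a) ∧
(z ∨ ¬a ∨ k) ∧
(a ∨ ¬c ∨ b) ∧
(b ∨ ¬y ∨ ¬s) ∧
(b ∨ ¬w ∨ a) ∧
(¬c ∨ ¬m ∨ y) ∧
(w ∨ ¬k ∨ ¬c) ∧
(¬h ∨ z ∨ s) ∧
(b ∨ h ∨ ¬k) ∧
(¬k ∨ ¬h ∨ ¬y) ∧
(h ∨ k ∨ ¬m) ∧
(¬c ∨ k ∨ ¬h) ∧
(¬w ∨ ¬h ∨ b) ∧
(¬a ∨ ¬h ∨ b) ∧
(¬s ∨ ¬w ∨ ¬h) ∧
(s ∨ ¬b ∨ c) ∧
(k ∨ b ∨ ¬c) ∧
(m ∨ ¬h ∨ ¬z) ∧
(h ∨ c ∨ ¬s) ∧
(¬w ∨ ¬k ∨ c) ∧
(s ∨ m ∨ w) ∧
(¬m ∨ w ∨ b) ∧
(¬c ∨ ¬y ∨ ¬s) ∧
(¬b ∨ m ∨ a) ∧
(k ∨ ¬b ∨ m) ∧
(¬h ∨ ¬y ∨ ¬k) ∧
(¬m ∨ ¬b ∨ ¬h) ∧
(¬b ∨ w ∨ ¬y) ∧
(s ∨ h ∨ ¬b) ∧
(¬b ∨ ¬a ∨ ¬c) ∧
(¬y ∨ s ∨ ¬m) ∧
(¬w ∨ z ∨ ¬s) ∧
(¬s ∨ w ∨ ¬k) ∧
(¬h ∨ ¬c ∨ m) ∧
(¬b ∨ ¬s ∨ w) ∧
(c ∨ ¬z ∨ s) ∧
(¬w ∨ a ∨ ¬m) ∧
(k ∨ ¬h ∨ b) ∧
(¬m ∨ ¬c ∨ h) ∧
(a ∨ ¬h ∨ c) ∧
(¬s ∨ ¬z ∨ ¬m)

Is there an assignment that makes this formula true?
No

No, the formula is not satisfiable.

No assignment of truth values to the variables can make all 50 clauses true simultaneously.

The formula is UNSAT (unsatisfiable).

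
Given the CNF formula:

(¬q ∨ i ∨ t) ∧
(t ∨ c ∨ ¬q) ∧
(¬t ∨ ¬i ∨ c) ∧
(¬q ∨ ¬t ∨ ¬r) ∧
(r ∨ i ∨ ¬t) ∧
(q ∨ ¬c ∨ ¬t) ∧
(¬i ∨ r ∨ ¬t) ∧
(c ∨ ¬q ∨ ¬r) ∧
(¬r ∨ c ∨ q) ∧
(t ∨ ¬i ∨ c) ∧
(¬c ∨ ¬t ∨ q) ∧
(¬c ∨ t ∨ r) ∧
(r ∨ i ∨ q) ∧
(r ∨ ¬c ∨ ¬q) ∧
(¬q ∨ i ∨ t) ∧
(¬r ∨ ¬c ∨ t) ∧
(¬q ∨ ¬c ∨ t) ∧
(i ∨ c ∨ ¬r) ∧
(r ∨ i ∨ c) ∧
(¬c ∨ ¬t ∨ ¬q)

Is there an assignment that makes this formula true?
No

No, the formula is not satisfiable.

No assignment of truth values to the variables can make all 20 clauses true simultaneously.

The formula is UNSAT (unsatisfiable).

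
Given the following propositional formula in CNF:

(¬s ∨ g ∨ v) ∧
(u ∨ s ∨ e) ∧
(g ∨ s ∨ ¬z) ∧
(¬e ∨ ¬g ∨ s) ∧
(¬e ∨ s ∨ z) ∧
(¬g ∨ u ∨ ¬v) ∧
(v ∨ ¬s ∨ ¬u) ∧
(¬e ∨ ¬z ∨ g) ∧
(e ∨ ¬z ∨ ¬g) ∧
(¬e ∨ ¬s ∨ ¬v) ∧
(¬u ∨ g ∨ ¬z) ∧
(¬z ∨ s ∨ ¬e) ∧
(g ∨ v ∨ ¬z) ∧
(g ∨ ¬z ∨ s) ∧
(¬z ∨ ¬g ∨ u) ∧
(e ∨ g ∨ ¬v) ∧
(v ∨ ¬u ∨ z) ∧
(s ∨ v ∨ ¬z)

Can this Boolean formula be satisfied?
Yes

Yes, the formula is satisfiable.

One satisfying assignment is: e=False, s=True, z=False, g=True, v=False, u=False

Verification: With this assignment, all 18 clauses evaluate to true.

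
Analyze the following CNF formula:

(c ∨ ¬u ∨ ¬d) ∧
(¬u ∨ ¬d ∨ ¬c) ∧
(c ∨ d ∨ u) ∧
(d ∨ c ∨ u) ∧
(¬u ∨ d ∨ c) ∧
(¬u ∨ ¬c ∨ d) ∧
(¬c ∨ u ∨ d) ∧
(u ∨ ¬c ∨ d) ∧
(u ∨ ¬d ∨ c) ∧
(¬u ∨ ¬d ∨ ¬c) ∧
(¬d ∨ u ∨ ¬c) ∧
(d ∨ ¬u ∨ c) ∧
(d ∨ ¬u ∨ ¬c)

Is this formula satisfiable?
No

No, the formula is not satisfiable.

No assignment of truth values to the variables can make all 13 clauses true simultaneously.

The formula is UNSAT (unsatisfiable).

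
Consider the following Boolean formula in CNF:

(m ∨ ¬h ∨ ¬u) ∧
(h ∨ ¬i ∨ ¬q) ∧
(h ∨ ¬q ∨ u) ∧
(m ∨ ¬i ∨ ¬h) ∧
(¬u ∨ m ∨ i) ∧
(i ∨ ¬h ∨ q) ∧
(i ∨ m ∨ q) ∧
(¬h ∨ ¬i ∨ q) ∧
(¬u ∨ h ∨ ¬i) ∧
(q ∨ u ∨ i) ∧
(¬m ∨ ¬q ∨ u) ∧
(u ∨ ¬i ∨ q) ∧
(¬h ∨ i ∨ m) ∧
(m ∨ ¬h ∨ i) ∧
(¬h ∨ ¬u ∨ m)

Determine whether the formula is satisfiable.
Yes

Yes, the formula is satisfiable.

One satisfying assignment is: h=False, m=True, u=True, i=False, q=False

Verification: With this assignment, all 15 clauses evaluate to true.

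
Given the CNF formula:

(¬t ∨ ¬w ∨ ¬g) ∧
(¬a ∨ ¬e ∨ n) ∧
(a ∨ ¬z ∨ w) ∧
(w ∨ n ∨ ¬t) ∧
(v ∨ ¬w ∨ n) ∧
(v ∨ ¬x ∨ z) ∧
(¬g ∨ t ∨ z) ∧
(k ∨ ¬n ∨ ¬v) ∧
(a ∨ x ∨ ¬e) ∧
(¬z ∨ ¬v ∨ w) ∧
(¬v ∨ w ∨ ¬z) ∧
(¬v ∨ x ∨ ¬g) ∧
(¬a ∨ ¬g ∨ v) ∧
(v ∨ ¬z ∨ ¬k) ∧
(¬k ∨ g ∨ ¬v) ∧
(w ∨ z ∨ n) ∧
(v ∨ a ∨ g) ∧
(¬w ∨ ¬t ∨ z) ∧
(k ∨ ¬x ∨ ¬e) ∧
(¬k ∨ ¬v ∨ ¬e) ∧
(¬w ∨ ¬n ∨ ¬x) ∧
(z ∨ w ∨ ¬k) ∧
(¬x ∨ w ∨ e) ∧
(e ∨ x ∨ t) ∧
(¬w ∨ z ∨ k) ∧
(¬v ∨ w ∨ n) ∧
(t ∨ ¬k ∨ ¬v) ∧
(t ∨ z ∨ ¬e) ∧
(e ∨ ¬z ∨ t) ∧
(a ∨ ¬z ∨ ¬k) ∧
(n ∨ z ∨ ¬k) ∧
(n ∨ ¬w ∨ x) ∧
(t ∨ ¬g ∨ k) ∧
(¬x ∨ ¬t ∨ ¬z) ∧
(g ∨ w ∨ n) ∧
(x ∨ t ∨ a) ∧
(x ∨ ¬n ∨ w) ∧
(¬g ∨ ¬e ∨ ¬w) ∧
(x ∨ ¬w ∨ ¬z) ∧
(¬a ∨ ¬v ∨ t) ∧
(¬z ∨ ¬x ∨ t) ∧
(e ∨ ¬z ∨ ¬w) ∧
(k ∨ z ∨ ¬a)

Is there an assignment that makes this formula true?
No

No, the formula is not satisfiable.

No assignment of truth values to the variables can make all 43 clauses true simultaneously.

The formula is UNSAT (unsatisfiable).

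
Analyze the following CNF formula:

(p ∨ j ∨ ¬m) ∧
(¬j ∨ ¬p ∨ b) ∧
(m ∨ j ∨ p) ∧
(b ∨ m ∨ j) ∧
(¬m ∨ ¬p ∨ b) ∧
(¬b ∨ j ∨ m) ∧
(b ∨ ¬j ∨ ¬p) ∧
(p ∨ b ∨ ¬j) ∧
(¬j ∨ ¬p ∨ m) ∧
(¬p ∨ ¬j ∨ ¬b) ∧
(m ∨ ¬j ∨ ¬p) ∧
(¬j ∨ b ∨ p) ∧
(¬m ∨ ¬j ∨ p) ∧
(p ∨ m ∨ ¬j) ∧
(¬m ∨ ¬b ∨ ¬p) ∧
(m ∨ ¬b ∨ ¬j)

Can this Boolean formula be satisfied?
No

No, the formula is not satisfiable.

No assignment of truth values to the variables can make all 16 clauses true simultaneously.

The formula is UNSAT (unsatisfiable).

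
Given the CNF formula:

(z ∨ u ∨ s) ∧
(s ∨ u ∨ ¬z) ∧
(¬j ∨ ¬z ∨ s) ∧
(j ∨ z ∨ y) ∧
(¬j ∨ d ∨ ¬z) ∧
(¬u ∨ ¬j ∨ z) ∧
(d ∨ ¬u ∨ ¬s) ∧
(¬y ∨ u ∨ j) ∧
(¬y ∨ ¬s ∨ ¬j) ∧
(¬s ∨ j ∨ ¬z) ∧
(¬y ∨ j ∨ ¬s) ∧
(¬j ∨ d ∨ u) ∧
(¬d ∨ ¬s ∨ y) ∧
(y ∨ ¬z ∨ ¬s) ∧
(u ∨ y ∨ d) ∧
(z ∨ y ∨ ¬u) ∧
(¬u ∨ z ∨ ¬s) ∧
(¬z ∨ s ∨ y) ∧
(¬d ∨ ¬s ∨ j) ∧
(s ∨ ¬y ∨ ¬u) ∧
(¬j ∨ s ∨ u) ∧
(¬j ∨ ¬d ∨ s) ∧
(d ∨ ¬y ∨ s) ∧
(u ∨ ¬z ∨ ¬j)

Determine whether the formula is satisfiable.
No

No, the formula is not satisfiable.

No assignment of truth values to the variables can make all 24 clauses true simultaneously.

The formula is UNSAT (unsatisfiable).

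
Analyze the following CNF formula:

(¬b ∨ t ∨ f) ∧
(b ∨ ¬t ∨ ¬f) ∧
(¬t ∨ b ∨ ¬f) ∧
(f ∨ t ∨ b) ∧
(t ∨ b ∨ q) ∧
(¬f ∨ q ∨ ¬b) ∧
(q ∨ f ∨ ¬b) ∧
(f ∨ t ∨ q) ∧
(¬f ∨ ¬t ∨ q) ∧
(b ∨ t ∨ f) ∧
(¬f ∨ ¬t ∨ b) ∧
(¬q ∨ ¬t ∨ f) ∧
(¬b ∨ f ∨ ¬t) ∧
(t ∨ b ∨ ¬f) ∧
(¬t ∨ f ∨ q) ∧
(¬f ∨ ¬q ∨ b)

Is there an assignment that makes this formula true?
Yes

Yes, the formula is satisfiable.

One satisfying assignment is: q=True, f=True, b=True, t=False

Verification: With this assignment, all 16 clauses evaluate to true.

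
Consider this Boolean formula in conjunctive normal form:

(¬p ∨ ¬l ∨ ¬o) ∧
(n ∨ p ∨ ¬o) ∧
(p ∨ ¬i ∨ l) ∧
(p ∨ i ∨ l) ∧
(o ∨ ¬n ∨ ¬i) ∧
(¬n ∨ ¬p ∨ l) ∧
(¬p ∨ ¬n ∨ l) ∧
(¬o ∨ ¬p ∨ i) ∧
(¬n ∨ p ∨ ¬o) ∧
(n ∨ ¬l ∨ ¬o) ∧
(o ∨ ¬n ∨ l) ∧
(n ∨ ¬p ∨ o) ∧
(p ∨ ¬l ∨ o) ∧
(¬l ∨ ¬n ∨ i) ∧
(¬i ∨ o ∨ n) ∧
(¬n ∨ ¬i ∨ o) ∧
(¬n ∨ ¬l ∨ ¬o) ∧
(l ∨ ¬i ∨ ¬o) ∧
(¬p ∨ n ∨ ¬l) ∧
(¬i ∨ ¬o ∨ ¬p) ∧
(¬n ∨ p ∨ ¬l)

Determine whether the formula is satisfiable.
No

No, the formula is not satisfiable.

No assignment of truth values to the variables can make all 21 clauses true simultaneously.

The formula is UNSAT (unsatisfiable).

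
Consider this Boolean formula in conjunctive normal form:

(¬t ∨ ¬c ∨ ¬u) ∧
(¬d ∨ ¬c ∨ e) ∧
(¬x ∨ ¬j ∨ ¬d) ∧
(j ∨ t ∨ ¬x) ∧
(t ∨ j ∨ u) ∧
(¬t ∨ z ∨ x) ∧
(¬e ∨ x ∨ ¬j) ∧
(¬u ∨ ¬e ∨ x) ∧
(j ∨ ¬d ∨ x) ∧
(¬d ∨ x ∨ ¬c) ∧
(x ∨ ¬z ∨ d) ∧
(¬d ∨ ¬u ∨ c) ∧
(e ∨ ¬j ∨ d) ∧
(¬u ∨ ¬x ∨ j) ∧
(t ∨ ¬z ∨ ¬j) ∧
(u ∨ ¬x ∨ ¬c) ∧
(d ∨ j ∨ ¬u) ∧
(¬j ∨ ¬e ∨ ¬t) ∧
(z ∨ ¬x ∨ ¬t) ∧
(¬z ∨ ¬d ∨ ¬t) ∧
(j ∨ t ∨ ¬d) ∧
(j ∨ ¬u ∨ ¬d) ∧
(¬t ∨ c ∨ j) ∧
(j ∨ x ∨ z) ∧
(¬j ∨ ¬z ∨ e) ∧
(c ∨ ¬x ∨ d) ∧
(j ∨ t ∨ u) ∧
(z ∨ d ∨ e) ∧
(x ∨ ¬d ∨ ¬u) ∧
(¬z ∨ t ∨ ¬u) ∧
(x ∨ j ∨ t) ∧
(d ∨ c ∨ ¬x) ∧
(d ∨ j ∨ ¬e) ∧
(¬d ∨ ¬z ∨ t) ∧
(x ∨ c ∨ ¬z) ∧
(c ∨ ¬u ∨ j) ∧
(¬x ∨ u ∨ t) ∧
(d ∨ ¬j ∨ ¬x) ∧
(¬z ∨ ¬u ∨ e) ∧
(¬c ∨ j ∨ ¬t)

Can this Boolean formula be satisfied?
Yes

Yes, the formula is satisfiable.

One satisfying assignment is: t=False, x=False, c=False, z=False, u=False, e=False, d=True, j=True

Verification: With this assignment, all 40 clauses evaluate to true.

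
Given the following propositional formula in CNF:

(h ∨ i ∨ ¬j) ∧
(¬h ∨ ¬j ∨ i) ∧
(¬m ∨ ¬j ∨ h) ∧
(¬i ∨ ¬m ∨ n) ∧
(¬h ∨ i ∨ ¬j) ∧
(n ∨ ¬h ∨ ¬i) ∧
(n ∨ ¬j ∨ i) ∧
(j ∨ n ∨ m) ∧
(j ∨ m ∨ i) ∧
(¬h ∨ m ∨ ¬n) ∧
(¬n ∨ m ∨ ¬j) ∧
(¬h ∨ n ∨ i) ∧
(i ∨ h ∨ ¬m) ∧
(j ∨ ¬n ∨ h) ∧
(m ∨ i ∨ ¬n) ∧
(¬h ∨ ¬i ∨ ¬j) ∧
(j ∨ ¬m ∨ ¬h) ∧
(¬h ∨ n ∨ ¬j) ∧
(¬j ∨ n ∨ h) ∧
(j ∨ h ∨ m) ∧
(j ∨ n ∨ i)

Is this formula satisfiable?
No

No, the formula is not satisfiable.

No assignment of truth values to the variables can make all 21 clauses true simultaneously.

The formula is UNSAT (unsatisfiable).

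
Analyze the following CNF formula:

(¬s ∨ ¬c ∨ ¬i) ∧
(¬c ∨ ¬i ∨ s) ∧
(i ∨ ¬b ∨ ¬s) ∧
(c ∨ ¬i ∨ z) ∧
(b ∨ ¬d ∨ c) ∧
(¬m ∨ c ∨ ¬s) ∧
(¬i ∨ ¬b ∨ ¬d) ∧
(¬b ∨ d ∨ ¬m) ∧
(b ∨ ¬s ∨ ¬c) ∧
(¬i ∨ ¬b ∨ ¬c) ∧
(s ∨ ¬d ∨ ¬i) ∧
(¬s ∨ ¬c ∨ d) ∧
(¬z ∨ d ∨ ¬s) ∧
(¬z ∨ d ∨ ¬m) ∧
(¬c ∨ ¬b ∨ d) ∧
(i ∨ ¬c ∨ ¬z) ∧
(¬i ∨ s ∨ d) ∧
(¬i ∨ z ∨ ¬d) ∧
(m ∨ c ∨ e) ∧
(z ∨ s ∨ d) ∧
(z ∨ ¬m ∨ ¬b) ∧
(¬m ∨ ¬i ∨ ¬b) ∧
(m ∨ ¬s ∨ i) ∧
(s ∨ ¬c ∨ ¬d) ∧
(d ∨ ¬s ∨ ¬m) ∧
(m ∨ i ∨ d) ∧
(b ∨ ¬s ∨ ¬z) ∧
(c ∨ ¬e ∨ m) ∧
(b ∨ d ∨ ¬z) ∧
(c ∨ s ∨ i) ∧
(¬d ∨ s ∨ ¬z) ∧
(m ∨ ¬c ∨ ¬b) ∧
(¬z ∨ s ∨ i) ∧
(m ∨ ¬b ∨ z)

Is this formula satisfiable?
No

No, the formula is not satisfiable.

No assignment of truth values to the variables can make all 34 clauses true simultaneously.

The formula is UNSAT (unsatisfiable).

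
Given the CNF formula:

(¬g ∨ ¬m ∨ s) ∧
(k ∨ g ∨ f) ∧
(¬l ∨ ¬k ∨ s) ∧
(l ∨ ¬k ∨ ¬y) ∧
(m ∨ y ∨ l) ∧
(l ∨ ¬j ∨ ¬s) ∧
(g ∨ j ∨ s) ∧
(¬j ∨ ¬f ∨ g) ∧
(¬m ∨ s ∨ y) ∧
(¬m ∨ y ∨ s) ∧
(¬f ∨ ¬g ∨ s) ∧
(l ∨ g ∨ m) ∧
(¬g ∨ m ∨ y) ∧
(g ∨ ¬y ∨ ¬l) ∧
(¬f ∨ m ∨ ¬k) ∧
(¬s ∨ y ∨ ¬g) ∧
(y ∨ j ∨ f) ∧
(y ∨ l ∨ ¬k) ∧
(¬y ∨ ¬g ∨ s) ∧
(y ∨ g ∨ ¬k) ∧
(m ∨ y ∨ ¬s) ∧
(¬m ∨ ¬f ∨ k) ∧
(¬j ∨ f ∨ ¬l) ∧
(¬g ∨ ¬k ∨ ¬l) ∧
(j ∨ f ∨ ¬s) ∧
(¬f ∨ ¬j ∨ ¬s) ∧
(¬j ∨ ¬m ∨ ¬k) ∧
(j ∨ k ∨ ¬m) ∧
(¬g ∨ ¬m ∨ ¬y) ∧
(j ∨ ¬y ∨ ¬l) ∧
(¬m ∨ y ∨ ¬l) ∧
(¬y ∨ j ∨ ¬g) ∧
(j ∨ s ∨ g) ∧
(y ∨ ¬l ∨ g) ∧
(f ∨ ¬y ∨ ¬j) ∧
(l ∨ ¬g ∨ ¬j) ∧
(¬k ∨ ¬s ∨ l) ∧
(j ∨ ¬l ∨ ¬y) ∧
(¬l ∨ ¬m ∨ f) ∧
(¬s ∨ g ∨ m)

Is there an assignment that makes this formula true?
No

No, the formula is not satisfiable.

No assignment of truth values to the variables can make all 40 clauses true simultaneously.

The formula is UNSAT (unsatisfiable).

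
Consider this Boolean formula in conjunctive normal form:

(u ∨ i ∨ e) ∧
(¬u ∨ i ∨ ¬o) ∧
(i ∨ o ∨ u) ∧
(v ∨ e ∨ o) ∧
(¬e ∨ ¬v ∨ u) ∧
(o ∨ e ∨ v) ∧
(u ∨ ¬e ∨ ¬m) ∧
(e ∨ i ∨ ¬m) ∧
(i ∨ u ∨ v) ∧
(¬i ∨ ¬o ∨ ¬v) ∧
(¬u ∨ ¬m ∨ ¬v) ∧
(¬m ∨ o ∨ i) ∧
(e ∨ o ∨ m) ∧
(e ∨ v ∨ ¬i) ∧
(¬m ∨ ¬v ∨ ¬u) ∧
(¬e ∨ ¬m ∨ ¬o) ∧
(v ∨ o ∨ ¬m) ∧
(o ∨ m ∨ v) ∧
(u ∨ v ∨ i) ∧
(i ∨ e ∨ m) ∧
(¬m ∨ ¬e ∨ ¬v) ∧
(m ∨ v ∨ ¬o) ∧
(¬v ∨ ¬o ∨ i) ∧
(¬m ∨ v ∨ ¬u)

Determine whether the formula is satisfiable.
Yes

Yes, the formula is satisfiable.

One satisfying assignment is: i=False, u=True, e=True, m=False, o=False, v=True

Verification: With this assignment, all 24 clauses evaluate to true.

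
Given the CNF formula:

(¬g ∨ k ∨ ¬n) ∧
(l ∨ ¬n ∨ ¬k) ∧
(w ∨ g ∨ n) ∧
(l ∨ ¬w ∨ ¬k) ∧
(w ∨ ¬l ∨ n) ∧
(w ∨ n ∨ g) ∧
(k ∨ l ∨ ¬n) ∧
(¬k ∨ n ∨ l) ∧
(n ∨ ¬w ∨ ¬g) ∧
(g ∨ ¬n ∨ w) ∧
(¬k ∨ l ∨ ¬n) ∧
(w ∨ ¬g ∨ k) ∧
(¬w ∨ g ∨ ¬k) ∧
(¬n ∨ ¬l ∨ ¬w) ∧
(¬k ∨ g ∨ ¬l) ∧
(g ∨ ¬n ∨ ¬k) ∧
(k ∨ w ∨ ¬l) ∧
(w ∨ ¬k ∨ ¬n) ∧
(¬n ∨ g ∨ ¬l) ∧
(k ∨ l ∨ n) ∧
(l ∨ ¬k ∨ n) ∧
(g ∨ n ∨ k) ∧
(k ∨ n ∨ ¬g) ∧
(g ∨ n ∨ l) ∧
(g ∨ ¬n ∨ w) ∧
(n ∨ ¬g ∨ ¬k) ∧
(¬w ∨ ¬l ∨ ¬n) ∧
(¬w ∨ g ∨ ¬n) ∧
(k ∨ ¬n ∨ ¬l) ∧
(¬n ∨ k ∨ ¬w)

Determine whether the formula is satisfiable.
No

No, the formula is not satisfiable.

No assignment of truth values to the variables can make all 30 clauses true simultaneously.

The formula is UNSAT (unsatisfiable).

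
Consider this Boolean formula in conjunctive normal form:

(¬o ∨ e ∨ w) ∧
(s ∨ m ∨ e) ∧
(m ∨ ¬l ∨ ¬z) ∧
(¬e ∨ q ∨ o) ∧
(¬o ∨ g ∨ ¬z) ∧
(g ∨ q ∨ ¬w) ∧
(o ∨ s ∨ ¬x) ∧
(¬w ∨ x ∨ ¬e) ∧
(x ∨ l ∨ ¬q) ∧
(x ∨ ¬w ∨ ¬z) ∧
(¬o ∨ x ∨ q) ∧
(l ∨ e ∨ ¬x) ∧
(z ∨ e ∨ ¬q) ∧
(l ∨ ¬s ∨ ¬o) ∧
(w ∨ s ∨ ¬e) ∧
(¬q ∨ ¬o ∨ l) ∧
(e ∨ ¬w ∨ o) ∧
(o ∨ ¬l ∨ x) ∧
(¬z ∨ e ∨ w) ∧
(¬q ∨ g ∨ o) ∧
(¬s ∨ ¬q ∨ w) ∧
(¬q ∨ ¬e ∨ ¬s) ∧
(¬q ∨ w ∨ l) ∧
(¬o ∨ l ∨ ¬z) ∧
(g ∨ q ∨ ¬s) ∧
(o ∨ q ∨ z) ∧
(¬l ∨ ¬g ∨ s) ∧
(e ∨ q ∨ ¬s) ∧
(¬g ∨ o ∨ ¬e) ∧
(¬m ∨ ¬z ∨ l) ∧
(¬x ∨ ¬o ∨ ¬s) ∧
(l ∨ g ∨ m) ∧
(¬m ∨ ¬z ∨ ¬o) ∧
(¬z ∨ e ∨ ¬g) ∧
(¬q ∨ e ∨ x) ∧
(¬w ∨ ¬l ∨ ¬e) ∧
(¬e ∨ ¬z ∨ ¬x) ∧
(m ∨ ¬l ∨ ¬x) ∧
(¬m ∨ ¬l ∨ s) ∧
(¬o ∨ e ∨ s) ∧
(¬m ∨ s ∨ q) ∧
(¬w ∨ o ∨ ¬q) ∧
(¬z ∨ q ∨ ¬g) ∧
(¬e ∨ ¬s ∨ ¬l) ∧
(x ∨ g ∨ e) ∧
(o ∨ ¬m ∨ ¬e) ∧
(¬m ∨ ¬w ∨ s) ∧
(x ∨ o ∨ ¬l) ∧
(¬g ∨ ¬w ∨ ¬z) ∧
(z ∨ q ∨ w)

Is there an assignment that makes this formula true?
Yes

Yes, the formula is satisfiable.

One satisfying assignment is: s=False, w=True, x=True, l=False, q=False, g=True, z=False, e=True, o=True, m=False

Verification: With this assignment, all 50 clauses evaluate to true.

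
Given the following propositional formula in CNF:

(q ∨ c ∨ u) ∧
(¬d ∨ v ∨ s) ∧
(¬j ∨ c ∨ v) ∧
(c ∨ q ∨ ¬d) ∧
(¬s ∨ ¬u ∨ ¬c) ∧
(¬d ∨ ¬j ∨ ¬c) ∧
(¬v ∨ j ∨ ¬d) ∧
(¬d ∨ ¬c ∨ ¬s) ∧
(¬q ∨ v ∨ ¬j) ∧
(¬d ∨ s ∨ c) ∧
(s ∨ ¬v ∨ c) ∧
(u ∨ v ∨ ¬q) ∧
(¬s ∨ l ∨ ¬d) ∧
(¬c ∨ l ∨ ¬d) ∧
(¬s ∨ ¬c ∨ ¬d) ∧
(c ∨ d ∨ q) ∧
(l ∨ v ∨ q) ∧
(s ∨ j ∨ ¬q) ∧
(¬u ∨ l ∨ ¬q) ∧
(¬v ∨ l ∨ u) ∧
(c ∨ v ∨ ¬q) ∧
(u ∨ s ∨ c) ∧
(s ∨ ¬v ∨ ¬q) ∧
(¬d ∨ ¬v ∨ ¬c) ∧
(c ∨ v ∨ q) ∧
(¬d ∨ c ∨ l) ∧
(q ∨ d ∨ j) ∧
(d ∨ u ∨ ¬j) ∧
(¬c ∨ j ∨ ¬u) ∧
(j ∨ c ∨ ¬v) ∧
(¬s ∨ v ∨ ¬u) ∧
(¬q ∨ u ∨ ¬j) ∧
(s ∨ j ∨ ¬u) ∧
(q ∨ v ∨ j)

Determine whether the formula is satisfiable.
Yes

Yes, the formula is satisfiable.

One satisfying assignment is: u=True, j=True, q=False, v=True, s=False, d=False, c=True, l=False

Verification: With this assignment, all 34 clauses evaluate to true.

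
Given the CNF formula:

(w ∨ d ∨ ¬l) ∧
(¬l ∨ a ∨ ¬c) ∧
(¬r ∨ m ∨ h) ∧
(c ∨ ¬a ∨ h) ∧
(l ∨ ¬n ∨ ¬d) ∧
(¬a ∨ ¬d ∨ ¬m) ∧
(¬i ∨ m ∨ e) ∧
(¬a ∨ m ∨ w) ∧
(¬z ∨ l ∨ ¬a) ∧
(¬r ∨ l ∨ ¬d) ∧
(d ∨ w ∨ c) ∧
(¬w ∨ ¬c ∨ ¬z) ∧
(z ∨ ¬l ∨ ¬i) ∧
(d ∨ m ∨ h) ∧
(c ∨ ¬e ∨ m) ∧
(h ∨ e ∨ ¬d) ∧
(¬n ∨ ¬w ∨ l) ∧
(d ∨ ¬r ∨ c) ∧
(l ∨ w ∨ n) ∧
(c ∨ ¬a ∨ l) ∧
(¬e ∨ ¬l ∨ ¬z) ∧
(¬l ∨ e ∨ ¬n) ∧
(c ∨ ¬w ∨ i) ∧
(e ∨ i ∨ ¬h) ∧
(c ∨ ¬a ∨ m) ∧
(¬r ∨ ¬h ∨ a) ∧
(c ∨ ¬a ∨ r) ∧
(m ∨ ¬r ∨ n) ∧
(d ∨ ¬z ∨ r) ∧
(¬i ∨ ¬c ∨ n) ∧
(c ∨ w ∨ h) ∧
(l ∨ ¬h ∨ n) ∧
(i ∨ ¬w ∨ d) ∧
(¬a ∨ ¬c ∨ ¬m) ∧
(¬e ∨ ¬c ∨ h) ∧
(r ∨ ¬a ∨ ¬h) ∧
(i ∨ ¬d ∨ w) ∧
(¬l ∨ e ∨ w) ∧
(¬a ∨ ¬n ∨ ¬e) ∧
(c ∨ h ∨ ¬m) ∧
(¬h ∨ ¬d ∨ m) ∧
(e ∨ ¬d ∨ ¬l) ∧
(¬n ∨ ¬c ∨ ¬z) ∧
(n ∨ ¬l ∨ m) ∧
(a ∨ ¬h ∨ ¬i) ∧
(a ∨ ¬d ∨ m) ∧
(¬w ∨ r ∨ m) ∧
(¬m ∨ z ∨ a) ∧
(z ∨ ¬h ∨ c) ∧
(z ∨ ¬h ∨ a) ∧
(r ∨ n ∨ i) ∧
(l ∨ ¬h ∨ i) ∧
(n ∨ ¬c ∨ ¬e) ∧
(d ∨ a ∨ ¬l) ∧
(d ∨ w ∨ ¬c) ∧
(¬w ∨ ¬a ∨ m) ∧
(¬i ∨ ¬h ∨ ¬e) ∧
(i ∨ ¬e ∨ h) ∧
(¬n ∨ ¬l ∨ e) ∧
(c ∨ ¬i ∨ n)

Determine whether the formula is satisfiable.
No

No, the formula is not satisfiable.

No assignment of truth values to the variables can make all 60 clauses true simultaneously.

The formula is UNSAT (unsatisfiable).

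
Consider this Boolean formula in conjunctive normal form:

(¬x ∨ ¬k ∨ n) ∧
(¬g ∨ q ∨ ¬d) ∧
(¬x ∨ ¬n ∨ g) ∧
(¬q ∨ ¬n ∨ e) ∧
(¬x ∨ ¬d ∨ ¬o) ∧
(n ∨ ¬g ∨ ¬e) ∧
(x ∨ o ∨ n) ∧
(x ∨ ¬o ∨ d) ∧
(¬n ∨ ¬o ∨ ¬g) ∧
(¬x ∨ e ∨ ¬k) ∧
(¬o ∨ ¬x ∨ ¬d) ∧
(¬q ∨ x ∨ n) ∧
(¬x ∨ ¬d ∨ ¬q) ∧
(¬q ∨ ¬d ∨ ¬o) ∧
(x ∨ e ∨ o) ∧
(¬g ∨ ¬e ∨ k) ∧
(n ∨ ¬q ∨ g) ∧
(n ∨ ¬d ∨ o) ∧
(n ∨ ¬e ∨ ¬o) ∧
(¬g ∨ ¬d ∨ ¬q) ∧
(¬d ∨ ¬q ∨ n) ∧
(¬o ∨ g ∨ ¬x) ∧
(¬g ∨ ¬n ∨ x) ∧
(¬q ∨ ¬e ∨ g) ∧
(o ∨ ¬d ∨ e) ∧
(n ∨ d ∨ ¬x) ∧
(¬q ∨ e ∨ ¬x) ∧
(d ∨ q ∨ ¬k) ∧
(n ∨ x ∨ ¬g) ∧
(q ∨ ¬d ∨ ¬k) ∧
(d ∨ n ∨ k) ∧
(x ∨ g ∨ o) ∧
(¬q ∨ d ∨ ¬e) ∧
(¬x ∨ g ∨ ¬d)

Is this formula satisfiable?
Yes

Yes, the formula is satisfiable.

One satisfying assignment is: x=True, g=True, n=True, q=False, k=False, e=False, o=False, d=False

Verification: With this assignment, all 34 clauses evaluate to true.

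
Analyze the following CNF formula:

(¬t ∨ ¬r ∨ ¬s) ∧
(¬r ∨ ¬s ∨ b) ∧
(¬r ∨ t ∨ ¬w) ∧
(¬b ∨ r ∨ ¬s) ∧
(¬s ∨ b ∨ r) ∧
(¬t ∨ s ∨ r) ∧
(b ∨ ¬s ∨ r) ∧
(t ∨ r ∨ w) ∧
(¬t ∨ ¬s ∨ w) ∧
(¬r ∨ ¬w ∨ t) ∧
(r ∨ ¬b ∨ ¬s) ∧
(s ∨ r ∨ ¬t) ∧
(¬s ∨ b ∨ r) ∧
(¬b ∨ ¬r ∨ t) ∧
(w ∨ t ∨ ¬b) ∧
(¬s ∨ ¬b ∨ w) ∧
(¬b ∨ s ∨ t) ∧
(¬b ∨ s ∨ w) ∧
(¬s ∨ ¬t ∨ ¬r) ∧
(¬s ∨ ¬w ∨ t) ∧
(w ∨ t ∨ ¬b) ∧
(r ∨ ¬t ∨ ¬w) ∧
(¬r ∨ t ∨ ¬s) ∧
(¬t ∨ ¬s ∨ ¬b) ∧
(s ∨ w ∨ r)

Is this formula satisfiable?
Yes

Yes, the formula is satisfiable.

One satisfying assignment is: w=False, t=False, b=False, r=True, s=False

Verification: With this assignment, all 25 clauses evaluate to true.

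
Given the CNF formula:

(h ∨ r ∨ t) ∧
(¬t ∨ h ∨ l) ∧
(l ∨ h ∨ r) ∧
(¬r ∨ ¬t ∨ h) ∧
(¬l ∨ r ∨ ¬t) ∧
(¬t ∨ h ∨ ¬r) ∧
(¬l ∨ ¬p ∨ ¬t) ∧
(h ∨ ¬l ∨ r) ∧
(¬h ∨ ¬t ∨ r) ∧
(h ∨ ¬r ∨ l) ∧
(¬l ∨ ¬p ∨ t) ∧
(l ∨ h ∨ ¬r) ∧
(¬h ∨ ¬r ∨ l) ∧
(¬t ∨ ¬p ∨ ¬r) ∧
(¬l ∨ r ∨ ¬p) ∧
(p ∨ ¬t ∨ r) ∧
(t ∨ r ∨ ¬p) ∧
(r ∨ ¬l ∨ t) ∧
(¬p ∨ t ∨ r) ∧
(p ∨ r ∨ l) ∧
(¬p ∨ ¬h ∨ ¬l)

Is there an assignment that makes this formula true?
Yes

Yes, the formula is satisfiable.

One satisfying assignment is: l=True, t=False, p=False, r=True, h=False

Verification: With this assignment, all 21 clauses evaluate to true.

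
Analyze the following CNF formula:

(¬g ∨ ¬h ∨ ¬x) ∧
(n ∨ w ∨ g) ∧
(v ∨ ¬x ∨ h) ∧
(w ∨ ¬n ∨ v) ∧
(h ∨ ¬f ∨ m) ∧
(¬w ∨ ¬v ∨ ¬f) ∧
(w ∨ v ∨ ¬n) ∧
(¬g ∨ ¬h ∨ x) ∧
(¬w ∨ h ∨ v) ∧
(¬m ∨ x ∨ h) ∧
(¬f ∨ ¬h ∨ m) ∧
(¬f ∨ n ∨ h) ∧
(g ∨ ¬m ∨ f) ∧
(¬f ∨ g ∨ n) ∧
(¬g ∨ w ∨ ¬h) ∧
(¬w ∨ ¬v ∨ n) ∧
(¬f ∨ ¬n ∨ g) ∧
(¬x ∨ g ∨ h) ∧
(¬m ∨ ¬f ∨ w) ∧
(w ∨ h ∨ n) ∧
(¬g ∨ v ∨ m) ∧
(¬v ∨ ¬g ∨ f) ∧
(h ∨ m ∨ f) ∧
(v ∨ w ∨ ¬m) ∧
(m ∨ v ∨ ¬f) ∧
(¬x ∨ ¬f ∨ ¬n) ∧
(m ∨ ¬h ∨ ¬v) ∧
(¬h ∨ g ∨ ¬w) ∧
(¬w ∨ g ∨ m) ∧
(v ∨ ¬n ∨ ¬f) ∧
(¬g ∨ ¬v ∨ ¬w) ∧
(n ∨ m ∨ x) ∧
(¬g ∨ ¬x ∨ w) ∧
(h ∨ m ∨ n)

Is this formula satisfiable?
No

No, the formula is not satisfiable.

No assignment of truth values to the variables can make all 34 clauses true simultaneously.

The formula is UNSAT (unsatisfiable).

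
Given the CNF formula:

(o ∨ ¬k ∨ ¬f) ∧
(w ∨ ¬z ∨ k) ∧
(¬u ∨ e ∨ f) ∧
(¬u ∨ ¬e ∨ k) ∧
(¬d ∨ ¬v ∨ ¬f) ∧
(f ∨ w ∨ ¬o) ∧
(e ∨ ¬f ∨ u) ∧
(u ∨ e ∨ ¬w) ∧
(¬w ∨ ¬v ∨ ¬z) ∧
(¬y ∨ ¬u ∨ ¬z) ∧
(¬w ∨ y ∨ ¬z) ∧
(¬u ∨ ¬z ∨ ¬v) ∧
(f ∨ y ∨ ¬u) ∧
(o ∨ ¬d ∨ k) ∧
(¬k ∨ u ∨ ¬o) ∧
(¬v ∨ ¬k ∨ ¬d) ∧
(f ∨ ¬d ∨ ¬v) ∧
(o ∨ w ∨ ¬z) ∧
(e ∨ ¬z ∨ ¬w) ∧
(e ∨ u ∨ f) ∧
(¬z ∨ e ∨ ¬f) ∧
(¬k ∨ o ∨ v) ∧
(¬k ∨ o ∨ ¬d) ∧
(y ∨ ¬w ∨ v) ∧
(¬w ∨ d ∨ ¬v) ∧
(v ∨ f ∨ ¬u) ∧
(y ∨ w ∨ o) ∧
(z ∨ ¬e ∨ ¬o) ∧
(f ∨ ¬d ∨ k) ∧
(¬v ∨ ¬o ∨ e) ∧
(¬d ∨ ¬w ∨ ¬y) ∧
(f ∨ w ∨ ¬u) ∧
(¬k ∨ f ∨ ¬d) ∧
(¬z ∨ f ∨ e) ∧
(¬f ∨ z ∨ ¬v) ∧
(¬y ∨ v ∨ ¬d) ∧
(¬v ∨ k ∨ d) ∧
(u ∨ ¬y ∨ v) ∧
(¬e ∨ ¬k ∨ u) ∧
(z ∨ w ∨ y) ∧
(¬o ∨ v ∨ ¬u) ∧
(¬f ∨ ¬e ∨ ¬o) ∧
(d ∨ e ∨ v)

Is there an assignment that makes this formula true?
No

No, the formula is not satisfiable.

No assignment of truth values to the variables can make all 43 clauses true simultaneously.

The formula is UNSAT (unsatisfiable).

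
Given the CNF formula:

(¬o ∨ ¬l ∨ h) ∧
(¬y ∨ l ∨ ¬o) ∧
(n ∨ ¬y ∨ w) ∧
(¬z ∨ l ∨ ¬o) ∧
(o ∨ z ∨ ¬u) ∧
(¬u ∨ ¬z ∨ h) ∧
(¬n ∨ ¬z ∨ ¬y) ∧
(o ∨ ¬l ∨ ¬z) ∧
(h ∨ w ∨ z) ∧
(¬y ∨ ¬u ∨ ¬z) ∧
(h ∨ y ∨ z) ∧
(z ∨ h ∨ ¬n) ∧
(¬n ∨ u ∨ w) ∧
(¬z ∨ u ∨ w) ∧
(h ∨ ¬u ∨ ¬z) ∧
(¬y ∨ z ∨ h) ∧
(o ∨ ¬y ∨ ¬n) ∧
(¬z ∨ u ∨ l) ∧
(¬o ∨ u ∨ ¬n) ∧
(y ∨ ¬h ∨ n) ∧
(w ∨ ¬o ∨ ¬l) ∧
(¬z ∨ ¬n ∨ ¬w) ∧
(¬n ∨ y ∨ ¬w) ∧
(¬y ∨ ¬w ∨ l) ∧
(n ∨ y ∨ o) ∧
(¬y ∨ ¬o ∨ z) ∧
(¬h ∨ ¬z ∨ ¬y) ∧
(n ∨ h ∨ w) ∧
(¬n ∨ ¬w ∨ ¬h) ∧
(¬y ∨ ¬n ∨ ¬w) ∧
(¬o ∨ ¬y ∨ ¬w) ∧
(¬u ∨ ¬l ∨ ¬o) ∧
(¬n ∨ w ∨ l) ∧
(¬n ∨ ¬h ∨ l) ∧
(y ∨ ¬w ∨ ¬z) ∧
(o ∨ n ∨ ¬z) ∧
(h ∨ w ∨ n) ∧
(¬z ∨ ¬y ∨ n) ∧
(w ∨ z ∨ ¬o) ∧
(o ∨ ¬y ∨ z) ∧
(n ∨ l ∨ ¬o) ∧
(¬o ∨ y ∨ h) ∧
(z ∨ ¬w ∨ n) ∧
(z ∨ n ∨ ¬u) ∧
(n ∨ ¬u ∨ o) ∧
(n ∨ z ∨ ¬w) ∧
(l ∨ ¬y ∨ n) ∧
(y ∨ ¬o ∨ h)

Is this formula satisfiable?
No

No, the formula is not satisfiable.

No assignment of truth values to the variables can make all 48 clauses true simultaneously.

The formula is UNSAT (unsatisfiable).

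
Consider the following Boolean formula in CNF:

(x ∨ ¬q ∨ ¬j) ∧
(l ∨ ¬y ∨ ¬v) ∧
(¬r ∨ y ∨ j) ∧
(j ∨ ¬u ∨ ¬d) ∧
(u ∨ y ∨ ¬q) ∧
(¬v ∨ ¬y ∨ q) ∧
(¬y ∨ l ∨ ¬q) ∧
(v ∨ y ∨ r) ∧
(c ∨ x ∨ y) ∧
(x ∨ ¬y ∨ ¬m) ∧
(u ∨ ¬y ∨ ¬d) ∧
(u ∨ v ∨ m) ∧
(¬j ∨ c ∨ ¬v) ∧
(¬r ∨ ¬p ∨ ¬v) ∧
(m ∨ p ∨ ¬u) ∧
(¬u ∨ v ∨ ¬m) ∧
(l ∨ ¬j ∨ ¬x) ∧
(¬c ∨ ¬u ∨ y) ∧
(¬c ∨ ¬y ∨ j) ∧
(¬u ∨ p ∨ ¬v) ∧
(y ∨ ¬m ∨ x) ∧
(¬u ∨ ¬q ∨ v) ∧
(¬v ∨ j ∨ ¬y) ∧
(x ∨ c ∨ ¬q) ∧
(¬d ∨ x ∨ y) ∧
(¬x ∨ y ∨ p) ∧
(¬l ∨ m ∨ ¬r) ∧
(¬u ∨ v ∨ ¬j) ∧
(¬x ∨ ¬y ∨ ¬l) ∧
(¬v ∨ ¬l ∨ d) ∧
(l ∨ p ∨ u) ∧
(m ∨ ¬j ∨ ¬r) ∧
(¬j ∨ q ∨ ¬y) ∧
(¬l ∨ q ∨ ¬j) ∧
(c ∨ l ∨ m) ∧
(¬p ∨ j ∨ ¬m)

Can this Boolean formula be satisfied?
Yes

Yes, the formula is satisfiable.

One satisfying assignment is: p=True, u=False, l=True, d=True, j=False, r=False, x=True, y=False, c=False, q=False, m=False, v=True

Verification: With this assignment, all 36 clauses evaluate to true.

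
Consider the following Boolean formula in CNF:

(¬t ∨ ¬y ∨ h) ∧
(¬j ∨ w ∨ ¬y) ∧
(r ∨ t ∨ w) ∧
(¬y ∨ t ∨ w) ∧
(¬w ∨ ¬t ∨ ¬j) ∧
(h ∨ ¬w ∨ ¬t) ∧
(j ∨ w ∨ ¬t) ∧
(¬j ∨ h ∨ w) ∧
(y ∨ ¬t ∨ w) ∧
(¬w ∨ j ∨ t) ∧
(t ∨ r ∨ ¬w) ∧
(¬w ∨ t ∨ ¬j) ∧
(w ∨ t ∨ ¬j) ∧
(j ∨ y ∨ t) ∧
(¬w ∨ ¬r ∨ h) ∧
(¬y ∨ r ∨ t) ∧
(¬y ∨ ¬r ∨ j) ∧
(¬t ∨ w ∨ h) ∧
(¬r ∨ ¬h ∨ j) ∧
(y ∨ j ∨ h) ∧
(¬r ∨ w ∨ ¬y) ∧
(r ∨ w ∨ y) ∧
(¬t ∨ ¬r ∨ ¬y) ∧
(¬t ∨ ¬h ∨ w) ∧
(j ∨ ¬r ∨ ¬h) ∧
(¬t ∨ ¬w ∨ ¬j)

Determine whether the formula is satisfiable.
Yes

Yes, the formula is satisfiable.

One satisfying assignment is: j=False, t=True, w=True, r=False, h=True, y=False

Verification: With this assignment, all 26 clauses evaluate to true.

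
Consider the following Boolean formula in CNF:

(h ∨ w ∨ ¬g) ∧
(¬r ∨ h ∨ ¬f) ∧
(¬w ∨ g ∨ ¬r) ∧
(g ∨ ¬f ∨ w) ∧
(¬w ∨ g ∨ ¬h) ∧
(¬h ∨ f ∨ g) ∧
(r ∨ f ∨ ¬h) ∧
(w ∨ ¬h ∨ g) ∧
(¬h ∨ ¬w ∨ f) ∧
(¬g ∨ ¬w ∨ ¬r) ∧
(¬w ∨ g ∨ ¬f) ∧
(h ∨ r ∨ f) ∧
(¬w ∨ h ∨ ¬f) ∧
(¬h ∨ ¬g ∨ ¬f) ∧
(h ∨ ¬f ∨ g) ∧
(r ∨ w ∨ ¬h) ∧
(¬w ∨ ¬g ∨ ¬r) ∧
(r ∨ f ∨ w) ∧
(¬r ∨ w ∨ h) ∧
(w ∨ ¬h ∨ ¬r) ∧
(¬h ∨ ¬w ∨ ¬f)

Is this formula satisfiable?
No

No, the formula is not satisfiable.

No assignment of truth values to the variables can make all 21 clauses true simultaneously.

The formula is UNSAT (unsatisfiable).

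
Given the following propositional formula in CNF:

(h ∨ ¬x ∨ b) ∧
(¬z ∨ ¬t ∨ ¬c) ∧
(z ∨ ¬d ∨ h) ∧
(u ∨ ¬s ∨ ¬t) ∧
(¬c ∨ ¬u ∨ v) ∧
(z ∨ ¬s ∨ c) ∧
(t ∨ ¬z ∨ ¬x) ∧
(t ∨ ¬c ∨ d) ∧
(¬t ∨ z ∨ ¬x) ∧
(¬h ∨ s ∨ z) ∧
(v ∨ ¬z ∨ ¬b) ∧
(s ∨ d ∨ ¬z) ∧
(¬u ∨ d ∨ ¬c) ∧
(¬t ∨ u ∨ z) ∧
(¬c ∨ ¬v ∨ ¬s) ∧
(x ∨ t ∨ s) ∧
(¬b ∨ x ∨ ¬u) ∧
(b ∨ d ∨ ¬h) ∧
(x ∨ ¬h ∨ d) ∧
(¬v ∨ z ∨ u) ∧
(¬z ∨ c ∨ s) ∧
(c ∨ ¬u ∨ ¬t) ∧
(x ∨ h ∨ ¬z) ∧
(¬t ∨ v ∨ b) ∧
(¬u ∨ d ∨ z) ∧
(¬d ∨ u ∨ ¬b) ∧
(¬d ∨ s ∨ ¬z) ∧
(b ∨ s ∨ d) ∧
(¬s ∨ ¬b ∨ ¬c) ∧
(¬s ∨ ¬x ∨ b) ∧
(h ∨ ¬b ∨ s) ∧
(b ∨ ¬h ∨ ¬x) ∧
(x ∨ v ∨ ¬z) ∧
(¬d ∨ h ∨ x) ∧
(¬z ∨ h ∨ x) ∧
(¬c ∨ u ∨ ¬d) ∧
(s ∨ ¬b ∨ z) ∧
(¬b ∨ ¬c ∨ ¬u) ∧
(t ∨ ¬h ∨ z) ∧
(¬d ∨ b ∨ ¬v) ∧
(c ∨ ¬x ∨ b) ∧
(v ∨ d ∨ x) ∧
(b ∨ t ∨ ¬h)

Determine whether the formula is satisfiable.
No

No, the formula is not satisfiable.

No assignment of truth values to the variables can make all 43 clauses true simultaneously.

The formula is UNSAT (unsatisfiable).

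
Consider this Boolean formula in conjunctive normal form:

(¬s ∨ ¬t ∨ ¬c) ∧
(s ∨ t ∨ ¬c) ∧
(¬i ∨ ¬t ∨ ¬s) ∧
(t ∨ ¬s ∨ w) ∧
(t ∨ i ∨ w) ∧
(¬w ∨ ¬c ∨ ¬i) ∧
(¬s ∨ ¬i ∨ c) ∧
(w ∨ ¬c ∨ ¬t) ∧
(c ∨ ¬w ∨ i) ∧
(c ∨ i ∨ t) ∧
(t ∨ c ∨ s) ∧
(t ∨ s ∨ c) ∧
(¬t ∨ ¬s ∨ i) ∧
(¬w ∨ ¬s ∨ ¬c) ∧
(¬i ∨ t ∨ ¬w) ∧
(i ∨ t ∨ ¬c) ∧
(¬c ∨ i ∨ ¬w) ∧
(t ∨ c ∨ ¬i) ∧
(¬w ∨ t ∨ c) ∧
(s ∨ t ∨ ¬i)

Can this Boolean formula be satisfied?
Yes

Yes, the formula is satisfiable.

One satisfying assignment is: c=False, w=False, s=False, i=False, t=True

Verification: With this assignment, all 20 clauses evaluate to true.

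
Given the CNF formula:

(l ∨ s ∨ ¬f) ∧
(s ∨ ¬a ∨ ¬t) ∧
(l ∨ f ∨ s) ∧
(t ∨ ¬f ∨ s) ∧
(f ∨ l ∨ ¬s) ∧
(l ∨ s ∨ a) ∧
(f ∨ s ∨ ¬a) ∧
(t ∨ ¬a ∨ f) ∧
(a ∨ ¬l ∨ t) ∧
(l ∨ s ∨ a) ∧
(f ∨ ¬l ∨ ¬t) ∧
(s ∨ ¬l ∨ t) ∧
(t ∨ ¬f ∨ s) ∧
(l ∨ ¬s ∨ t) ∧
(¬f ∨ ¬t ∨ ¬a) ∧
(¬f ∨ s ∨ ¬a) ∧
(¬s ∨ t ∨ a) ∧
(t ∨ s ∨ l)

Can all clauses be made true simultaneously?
Yes

Yes, the formula is satisfiable.

One satisfying assignment is: l=False, s=True, f=True, t=True, a=False

Verification: With this assignment, all 18 clauses evaluate to true.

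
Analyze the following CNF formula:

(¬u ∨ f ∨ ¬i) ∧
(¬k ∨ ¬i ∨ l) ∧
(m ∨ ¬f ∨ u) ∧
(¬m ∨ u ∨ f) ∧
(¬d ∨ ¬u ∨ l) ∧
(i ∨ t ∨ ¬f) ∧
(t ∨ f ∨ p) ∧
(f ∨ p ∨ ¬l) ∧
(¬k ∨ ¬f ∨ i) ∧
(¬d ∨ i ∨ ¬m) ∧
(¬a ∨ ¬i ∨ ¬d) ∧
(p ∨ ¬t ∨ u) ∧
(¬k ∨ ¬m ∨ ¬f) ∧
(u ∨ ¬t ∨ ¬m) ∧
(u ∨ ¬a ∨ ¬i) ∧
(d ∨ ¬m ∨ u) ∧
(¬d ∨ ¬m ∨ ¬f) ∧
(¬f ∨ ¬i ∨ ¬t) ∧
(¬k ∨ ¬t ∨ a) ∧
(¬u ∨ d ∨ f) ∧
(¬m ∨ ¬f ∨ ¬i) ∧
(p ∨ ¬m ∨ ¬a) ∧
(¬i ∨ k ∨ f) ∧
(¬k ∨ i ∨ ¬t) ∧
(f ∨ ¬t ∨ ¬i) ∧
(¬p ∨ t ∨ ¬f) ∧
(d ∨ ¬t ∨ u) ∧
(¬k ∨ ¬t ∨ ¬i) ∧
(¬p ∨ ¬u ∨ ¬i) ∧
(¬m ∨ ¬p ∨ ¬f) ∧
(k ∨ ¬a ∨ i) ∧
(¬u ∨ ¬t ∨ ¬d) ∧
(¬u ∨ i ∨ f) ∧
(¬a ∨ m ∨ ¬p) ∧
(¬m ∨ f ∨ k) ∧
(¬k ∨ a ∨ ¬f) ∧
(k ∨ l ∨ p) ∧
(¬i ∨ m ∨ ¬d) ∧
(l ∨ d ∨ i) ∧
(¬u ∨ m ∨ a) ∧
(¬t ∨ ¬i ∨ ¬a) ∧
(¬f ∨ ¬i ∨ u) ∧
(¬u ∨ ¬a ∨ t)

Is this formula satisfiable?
Yes

Yes, the formula is satisfiable.

One satisfying assignment is: a=False, k=True, i=False, l=False, d=True, t=False, p=True, f=False, m=False, u=False

Verification: With this assignment, all 43 clauses evaluate to true.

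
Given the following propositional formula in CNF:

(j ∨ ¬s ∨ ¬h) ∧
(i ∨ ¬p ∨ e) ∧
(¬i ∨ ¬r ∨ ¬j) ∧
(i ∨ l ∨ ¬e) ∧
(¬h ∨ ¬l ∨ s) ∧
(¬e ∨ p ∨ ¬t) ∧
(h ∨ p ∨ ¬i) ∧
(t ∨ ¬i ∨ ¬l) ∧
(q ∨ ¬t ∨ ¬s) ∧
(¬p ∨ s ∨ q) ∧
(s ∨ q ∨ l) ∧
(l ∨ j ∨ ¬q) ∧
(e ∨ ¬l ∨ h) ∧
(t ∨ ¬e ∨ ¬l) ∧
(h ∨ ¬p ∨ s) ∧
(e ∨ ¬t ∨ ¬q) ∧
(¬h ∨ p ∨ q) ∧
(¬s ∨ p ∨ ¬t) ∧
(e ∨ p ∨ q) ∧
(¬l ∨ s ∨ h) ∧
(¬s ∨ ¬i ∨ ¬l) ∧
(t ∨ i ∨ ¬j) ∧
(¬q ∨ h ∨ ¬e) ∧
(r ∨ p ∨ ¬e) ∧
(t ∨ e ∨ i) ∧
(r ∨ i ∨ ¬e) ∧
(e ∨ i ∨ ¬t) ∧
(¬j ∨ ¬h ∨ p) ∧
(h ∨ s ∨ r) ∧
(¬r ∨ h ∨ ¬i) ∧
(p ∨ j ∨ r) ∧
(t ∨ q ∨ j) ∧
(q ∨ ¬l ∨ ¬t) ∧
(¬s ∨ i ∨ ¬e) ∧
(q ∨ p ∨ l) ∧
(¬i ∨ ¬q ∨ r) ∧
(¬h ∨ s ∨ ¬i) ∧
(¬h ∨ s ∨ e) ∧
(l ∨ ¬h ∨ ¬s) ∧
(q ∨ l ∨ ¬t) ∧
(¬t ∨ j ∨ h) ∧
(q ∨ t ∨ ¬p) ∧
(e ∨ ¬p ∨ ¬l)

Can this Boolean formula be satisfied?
No

No, the formula is not satisfiable.

No assignment of truth values to the variables can make all 43 clauses true simultaneously.

The formula is UNSAT (unsatisfiable).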